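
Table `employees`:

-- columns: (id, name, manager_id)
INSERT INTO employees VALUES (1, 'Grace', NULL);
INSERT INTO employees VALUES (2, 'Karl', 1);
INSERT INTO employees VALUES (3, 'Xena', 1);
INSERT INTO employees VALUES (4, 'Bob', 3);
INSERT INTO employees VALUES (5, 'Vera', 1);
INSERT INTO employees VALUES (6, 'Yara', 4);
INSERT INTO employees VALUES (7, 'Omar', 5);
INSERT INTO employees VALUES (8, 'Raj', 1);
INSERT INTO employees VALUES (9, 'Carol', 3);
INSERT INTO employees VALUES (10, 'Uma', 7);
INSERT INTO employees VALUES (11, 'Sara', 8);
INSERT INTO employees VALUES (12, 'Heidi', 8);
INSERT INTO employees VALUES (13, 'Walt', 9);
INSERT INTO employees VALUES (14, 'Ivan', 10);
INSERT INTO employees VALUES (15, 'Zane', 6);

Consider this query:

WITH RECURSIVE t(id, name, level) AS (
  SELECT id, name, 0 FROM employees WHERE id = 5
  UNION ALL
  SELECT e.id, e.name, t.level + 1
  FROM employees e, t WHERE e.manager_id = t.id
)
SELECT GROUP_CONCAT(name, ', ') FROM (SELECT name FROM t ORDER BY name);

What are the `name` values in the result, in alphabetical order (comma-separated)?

Ivan, Omar, Uma, Vera

Base: id=5 (Vera) at level 0.
Iteration 1: rows with manager_id in {5} -> Omar (id 7, level 1).
Iteration 2: rows with manager_id in {7} -> Uma (id 10, level 2).
Iteration 3: rows with manager_id in {10} -> Ivan (id 14, level 3).
Iteration 4: no rows with manager_id in {14}; recursion stops.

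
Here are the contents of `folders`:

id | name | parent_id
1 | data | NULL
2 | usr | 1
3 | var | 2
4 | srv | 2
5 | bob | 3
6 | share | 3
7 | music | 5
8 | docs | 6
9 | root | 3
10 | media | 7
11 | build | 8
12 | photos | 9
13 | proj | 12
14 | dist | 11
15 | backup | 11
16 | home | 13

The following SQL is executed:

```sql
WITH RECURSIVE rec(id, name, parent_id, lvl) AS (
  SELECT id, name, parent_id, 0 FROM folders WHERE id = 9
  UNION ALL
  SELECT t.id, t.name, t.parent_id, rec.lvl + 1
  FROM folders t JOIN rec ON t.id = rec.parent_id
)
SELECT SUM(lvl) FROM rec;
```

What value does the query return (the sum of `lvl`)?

Base: id=9 (root), parent_id=3, lvl 0.
Iteration 1: join on id=3 -> var (id 3, parent_id=2, lvl 1).
Iteration 2: join on id=2 -> usr (id 2, parent_id=1, lvl 2).
Iteration 3: join on id=1 -> data (id 1, parent_id=NULL, lvl 3).
Iteration 4: parent_id is NULL; no match; recursion stops.
SUM(lvl) = 0 + 1 + 2 + 3 = 6.

6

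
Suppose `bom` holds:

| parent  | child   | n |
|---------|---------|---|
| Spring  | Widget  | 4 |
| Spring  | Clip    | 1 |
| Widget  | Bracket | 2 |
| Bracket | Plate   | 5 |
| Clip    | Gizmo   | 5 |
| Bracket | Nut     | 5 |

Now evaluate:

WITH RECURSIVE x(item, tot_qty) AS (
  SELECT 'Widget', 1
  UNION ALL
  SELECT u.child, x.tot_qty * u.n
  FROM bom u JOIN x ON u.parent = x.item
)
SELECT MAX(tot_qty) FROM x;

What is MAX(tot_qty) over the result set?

10

Base: (Widget, tot_qty=1).
Iteration 1: components of {Widget} -> Bracket = 1*2 = 2.
Iteration 2: components of {Bracket} -> Nut = 2*5 = 10, Plate = 2*5 = 10.
Iteration 3: no further components; recursion stops.
tot_qty values: 1, 2, 10, 10; the maximum is 10.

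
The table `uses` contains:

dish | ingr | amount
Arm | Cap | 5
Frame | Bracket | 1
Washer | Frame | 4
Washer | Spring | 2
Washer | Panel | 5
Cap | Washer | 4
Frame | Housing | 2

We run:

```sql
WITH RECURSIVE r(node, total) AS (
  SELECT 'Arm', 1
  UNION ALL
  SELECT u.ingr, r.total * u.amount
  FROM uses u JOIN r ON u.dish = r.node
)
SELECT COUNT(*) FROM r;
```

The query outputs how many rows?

Base: (Arm, total=1).
Iteration 1: components of {Arm} -> Cap = 1*5 = 5.
Iteration 2: components of {Cap} -> Washer = 5*4 = 20.
Iteration 3: components of {Washer} -> Frame = 20*4 = 80, Panel = 20*5 = 100, Spring = 20*2 = 40.
Iteration 4: components of {Frame,Panel,Spring} -> Bracket = 80*1 = 80, Housing = 80*2 = 160.
Iteration 5: no further components; recursion stops.
Total rows emitted: 8.

8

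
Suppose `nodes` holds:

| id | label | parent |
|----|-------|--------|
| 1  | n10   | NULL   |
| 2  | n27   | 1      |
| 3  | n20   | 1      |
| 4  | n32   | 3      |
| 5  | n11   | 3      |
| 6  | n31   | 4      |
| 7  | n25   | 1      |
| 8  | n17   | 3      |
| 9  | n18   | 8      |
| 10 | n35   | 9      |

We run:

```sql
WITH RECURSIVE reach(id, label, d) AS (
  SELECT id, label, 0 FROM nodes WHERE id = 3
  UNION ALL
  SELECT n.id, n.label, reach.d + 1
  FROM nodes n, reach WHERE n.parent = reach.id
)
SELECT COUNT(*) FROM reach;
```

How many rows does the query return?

7

Base: id=3 (n20) at d 0.
Iteration 1: rows with parent in {3} -> n32 (id 4, d 1), n11 (id 5, d 1), n17 (id 8, d 1).
Iteration 2: rows with parent in {4,5,8} -> n31 (id 6, d 2), n18 (id 9, d 2).
Iteration 3: rows with parent in {6,9} -> n35 (id 10, d 3).
Iteration 4: no rows with parent in {10}; recursion stops.
Total rows emitted: 7.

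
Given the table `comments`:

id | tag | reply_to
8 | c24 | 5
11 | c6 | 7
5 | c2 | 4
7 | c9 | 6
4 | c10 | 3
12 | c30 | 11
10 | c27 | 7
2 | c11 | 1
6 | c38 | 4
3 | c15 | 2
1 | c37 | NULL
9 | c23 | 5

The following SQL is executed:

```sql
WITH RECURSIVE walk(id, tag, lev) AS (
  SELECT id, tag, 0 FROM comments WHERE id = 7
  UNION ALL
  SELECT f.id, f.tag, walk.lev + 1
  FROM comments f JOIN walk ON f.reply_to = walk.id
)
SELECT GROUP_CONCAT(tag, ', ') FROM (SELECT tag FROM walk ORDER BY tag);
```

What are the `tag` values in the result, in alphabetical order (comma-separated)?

Base: id=7 (c9) at lev 0.
Iteration 1: rows with reply_to in {7} -> c27 (id 10, lev 1), c6 (id 11, lev 1).
Iteration 2: rows with reply_to in {10,11} -> c30 (id 12, lev 2).
Iteration 3: no rows with reply_to in {12}; recursion stops.

c27, c30, c6, c9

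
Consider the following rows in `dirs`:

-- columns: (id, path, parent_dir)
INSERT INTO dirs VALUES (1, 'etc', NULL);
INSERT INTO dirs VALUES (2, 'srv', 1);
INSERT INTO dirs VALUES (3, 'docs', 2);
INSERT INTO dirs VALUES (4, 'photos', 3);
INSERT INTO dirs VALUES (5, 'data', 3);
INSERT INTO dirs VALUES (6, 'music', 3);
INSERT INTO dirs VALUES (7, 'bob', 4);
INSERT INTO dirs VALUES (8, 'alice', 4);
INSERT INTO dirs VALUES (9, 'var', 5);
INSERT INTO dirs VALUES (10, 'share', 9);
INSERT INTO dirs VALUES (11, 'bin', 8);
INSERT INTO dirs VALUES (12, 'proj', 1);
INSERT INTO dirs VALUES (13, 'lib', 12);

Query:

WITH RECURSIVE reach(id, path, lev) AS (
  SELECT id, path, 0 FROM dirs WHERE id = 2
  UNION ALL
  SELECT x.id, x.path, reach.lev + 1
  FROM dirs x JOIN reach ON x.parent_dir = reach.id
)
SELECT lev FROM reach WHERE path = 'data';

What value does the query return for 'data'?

Base: id=2 (srv) at lev 0.
Iteration 1: rows with parent_dir in {2} -> docs (id 3, lev 1).
Iteration 2: rows with parent_dir in {3} -> photos (id 4, lev 2), data (id 5, lev 2), music (id 6, lev 2).
Iteration 3: rows with parent_dir in {4,5,6} -> bob (id 7, lev 3), alice (id 8, lev 3), var (id 9, lev 3).
Iteration 4: rows with parent_dir in {7,8,9} -> share (id 10, lev 4), bin (id 11, lev 4).
Iteration 5: no rows with parent_dir in {10,11}; recursion stops.

2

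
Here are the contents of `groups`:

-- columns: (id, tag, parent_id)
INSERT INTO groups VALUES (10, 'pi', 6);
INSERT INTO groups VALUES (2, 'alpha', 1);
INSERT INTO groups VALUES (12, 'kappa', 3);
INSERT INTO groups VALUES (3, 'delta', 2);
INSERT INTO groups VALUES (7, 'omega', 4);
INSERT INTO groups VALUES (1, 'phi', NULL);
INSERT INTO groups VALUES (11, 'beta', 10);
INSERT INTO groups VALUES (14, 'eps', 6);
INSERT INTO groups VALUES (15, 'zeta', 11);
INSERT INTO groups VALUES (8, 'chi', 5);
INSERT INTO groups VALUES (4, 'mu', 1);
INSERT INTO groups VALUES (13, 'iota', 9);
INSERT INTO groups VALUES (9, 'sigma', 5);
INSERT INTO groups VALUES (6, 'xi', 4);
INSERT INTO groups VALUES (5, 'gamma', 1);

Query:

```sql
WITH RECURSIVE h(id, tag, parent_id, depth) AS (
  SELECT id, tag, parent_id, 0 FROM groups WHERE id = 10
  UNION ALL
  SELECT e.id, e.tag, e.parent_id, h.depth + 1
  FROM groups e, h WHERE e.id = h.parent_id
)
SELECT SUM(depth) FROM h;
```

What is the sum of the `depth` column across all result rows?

Base: id=10 (pi), parent_id=6, depth 0.
Iteration 1: join on id=6 -> xi (id 6, parent_id=4, depth 1).
Iteration 2: join on id=4 -> mu (id 4, parent_id=1, depth 2).
Iteration 3: join on id=1 -> phi (id 1, parent_id=NULL, depth 3).
Iteration 4: parent_id is NULL; no match; recursion stops.
SUM(depth) = 0 + 1 + 2 + 3 = 6.

6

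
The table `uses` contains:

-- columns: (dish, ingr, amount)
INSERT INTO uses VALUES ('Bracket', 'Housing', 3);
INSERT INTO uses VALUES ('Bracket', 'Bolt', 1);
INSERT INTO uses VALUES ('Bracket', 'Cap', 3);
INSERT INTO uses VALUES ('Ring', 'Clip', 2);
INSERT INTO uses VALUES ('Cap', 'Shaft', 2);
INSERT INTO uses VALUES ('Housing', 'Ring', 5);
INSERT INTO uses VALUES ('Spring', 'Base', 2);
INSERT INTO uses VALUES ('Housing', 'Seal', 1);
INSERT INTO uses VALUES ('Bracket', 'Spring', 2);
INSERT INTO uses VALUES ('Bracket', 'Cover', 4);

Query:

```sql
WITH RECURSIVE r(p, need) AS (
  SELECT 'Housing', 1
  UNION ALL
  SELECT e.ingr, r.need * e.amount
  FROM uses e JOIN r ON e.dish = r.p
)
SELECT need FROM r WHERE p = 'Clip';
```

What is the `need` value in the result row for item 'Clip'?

Base: (Housing, need=1).
Iteration 1: components of {Housing} -> Ring = 1*5 = 5, Seal = 1*1 = 1.
Iteration 2: components of {Ring,Seal} -> Clip = 5*2 = 10.
Iteration 3: no further components; recursion stops.

10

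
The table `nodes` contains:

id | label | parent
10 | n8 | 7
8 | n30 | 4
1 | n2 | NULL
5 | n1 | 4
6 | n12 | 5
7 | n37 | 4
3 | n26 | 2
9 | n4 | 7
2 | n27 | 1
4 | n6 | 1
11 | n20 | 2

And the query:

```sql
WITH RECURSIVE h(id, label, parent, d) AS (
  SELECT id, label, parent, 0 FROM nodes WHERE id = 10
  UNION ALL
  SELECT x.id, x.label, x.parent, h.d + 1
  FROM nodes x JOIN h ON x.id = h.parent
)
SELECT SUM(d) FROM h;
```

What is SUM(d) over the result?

Base: id=10 (n8), parent=7, d 0.
Iteration 1: join on id=7 -> n37 (id 7, parent=4, d 1).
Iteration 2: join on id=4 -> n6 (id 4, parent=1, d 2).
Iteration 3: join on id=1 -> n2 (id 1, parent=NULL, d 3).
Iteration 4: parent is NULL; no match; recursion stops.
SUM(d) = 0 + 1 + 2 + 3 = 6.

6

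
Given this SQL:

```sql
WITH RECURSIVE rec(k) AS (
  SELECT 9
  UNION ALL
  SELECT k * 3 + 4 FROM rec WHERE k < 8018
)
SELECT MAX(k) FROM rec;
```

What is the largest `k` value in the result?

24055

Base: k=9.
Iteration 1: 9 < 8018 holds -> k = 9 * 3 + 4 = 31.
Iteration 2: 31 < 8018 holds -> k = 31 * 3 + 4 = 97.
Iteration 3: 97 < 8018 holds -> k = 97 * 3 + 4 = 295.
Iteration 4: 295 < 8018 holds -> k = 295 * 3 + 4 = 889.
Iteration 5: 889 < 8018 holds -> k = 889 * 3 + 4 = 2671.
Iteration 6: 2671 < 8018 holds -> k = 2671 * 3 + 4 = 8017.
Iteration 7: 8017 < 8018 holds -> k = 8017 * 3 + 4 = 24055.
Iteration 8: 24055 < 8018 fails; recursion stops.
k values: 9, 31, 97, 295, 889, 2671, 8017, 24055; the maximum is 24055.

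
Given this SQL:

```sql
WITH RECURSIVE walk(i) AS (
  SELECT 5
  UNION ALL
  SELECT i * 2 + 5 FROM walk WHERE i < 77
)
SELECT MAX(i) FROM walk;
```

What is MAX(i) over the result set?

Base: i=5.
Iteration 1: 5 < 77 holds -> i = 5 * 2 + 5 = 15.
Iteration 2: 15 < 77 holds -> i = 15 * 2 + 5 = 35.
Iteration 3: 35 < 77 holds -> i = 35 * 2 + 5 = 75.
Iteration 4: 75 < 77 holds -> i = 75 * 2 + 5 = 155.
Iteration 5: 155 < 77 fails; recursion stops.
i values: 5, 15, 35, 75, 155; the maximum is 155.

155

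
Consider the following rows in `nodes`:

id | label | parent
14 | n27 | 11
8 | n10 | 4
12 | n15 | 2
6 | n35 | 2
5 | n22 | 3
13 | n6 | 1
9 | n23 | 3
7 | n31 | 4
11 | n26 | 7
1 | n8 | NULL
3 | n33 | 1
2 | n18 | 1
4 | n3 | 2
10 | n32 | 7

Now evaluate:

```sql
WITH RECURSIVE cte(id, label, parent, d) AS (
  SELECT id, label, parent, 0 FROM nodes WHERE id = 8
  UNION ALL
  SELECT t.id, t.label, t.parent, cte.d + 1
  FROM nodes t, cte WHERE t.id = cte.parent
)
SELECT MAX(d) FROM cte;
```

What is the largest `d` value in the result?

3

Base: id=8 (n10), parent=4, d 0.
Iteration 1: join on id=4 -> n3 (id 4, parent=2, d 1).
Iteration 2: join on id=2 -> n18 (id 2, parent=1, d 2).
Iteration 3: join on id=1 -> n8 (id 1, parent=NULL, d 3).
Iteration 4: parent is NULL; no match; recursion stops.
d values: 0, 1, 2, 3; the maximum is 3.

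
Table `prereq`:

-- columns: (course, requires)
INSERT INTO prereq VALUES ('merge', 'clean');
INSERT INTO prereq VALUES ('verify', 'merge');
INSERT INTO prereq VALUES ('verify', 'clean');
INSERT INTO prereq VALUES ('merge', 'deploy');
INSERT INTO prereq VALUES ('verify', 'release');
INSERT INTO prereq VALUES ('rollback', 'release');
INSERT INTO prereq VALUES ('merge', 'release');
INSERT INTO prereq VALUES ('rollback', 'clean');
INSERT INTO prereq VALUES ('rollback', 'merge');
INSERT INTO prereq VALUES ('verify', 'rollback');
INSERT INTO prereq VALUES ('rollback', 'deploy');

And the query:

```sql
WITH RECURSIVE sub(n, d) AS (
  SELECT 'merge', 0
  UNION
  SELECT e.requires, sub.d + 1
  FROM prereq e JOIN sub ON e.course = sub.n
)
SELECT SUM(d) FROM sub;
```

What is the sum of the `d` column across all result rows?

Base: (merge, d=0).
Iteration 1: edges from {merge} -> (clean, d=1), (deploy, d=1), (release, d=1).
Iteration 2: no outgoing edges from {clean,deploy,release}; recursion stops.
SUM(d) = 0 + 1 + 1 + 1 = 3.

3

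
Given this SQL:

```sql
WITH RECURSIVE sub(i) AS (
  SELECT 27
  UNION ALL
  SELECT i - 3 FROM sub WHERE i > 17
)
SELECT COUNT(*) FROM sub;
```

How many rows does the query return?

5

Base: i=27.
Iteration 1: 27 > 17 holds -> i = 27 - 3 = 24.
Iteration 2: 24 > 17 holds -> i = 24 - 3 = 21.
Iteration 3: 21 > 17 holds -> i = 21 - 3 = 18.
Iteration 4: 18 > 17 holds -> i = 18 - 3 = 15.
Iteration 5: 15 > 17 fails; recursion stops.
Total rows emitted: 5.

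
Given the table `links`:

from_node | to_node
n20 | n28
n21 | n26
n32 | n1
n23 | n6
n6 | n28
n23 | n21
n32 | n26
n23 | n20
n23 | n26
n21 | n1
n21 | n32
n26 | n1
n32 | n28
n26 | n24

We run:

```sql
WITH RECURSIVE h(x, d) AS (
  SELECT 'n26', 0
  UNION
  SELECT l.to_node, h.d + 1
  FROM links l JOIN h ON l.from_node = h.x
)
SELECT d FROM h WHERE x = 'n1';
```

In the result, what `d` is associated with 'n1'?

Base: (n26, d=0).
Iteration 1: edges from {n26} -> (n1, d=1), (n24, d=1).
Iteration 2: no outgoing edges from {n1,n24}; recursion stops.

1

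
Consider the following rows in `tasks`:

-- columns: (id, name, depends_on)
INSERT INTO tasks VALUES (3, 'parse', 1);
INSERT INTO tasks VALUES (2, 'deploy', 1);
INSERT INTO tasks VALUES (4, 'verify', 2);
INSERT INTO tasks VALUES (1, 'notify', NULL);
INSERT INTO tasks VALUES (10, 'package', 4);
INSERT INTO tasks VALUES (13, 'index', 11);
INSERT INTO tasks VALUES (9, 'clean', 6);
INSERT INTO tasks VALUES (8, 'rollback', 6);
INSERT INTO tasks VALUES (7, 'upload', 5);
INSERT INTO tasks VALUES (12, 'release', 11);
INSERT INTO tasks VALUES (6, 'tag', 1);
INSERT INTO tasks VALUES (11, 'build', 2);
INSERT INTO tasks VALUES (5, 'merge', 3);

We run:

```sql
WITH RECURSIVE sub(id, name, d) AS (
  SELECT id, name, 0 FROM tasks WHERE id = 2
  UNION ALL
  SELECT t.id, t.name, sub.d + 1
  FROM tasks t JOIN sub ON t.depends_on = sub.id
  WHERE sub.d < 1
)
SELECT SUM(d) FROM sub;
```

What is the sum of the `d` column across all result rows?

Base: id=2 (deploy) at d 0.
Iteration 1: rows with depends_on in {2} -> verify (id 4, d 1), build (id 11, d 1).
Iteration 2: d < 1 fails for all current rows; recursion stops.
SUM(d) = 0 + 1 + 1 = 2.

2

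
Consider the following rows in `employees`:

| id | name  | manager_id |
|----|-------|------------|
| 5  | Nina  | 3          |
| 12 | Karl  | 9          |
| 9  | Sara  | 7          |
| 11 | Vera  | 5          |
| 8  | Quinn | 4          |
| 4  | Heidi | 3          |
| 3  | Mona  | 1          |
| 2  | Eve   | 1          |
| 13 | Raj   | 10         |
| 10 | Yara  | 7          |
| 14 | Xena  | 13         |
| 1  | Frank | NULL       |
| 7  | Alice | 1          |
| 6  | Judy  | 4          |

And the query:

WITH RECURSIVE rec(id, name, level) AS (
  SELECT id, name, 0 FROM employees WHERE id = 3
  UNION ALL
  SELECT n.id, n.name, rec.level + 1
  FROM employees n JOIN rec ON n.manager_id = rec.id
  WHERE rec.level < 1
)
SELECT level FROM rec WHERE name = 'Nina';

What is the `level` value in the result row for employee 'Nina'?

Base: id=3 (Mona) at level 0.
Iteration 1: rows with manager_id in {3} -> Heidi (id 4, level 1), Nina (id 5, level 1).
Iteration 2: level < 1 fails for all current rows; recursion stops.

1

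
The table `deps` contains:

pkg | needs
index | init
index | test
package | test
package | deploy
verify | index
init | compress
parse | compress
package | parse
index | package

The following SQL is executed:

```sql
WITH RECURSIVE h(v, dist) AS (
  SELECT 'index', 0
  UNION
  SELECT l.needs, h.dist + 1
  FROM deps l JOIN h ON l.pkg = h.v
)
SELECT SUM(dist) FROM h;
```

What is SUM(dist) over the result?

Base: (index, dist=0).
Iteration 1: edges from {index} -> (init, dist=1), (package, dist=1), (test, dist=1).
Iteration 2: edges from {init,package,test} -> (compress, dist=2), (deploy, dist=2), (parse, dist=2), (test, dist=2).
Iteration 3: edges from {compress,deploy,parse,test} -> (compress, dist=3).
Iteration 4: no outgoing edges from {compress}; recursion stops.
SUM(dist) = 0 + 1 + 1 + 1 + 2 + 2 + 2 + 2 + 3 = 14.

14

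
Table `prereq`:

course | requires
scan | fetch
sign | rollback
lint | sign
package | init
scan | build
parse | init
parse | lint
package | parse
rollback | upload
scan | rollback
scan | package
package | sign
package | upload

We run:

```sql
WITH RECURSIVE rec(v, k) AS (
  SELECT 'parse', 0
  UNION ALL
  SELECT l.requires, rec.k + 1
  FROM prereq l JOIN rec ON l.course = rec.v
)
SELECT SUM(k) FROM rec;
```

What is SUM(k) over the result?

Base: (parse, k=0).
Iteration 1: edges from {parse} -> (init, k=1), (lint, k=1).
Iteration 2: edges from {init,lint} -> (sign, k=2).
Iteration 3: edges from {sign} -> (rollback, k=3).
Iteration 4: edges from {rollback} -> (upload, k=4).
Iteration 5: no outgoing edges from {upload}; recursion stops.
SUM(k) = 0 + 1 + 1 + 2 + 3 + 4 = 11.

11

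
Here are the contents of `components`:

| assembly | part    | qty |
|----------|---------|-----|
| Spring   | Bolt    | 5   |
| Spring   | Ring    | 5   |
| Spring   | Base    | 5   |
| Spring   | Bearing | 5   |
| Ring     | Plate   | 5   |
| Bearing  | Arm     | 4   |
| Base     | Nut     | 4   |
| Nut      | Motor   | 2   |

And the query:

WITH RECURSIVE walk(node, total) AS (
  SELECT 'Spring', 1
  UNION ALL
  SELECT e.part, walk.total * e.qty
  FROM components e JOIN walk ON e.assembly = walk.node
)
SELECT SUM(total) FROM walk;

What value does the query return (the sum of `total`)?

126

Base: (Spring, total=1).
Iteration 1: components of {Spring} -> Base = 1*5 = 5, Bearing = 1*5 = 5, Bolt = 1*5 = 5, Ring = 1*5 = 5.
Iteration 2: components of {Base,Bearing,Bolt,Ring} -> Arm = 5*4 = 20, Nut = 5*4 = 20, Plate = 5*5 = 25.
Iteration 3: components of {Arm,Nut,Plate} -> Motor = 20*2 = 40.
Iteration 4: no further components; recursion stops.
SUM(total) = 1 + 5 + 5 + 5 + 5 + 25 + 20 + 20 + 40 = 126.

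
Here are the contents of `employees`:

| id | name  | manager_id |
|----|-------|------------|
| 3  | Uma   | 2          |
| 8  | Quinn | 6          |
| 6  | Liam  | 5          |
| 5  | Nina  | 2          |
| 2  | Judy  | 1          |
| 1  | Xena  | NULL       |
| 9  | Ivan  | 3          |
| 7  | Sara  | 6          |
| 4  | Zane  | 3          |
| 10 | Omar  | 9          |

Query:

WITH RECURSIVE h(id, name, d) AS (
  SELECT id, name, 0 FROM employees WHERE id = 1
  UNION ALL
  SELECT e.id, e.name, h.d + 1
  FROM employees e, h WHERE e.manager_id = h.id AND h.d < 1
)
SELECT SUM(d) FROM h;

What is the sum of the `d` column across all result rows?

1

Base: id=1 (Xena) at d 0.
Iteration 1: rows with manager_id in {1} -> Judy (id 2, d 1).
Iteration 2: d < 1 fails for all current rows; recursion stops.
SUM(d) = 0 + 1 = 1.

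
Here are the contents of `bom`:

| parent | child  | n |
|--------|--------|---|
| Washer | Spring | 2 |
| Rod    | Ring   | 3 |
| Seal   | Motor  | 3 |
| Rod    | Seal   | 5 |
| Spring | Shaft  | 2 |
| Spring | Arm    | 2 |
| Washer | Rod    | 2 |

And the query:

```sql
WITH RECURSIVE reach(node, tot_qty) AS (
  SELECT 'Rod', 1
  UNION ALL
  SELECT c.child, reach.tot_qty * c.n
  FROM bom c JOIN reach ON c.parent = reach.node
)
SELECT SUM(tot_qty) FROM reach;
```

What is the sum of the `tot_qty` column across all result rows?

24

Base: (Rod, tot_qty=1).
Iteration 1: components of {Rod} -> Ring = 1*3 = 3, Seal = 1*5 = 5.
Iteration 2: components of {Ring,Seal} -> Motor = 5*3 = 15.
Iteration 3: no further components; recursion stops.
SUM(tot_qty) = 1 + 3 + 5 + 15 = 24.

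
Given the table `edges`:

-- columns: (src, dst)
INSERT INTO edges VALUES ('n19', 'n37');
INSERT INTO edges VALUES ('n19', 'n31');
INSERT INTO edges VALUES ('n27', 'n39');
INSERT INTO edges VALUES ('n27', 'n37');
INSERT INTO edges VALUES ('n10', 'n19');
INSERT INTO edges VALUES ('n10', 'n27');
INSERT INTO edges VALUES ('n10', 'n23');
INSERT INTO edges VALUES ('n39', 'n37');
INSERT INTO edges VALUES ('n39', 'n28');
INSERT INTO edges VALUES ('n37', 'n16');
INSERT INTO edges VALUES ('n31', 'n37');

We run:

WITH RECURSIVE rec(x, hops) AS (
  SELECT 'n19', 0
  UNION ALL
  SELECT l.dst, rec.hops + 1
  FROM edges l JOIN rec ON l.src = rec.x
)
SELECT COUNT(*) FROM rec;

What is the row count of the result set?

Base: (n19, hops=0).
Iteration 1: edges from {n19} -> (n31, hops=1), (n37, hops=1).
Iteration 2: edges from {n31,n37} -> (n16, hops=2), (n37, hops=2).
Iteration 3: edges from {n16,n37} -> (n16, hops=3).
Iteration 4: no outgoing edges from {n16}; recursion stops.
Total rows emitted: 6.

6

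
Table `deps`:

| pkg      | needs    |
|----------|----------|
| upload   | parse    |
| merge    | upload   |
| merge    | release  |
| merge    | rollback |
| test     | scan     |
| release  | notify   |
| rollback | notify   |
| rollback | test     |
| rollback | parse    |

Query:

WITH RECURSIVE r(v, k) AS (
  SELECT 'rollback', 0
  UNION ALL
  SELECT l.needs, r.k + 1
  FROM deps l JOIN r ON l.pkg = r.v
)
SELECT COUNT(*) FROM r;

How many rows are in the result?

Base: (rollback, k=0).
Iteration 1: edges from {rollback} -> (notify, k=1), (parse, k=1), (test, k=1).
Iteration 2: edges from {notify,parse,test} -> (scan, k=2).
Iteration 3: no outgoing edges from {scan}; recursion stops.
Total rows emitted: 5.

5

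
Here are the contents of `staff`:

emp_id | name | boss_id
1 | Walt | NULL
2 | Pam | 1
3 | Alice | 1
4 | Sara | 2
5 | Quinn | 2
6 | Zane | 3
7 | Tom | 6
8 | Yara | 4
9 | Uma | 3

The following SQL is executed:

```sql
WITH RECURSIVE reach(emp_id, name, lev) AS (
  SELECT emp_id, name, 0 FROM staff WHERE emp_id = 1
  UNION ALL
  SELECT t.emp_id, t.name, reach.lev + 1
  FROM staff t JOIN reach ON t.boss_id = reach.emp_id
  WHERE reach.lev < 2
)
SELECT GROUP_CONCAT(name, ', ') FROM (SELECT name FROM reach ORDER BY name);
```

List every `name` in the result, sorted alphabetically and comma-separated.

Alice, Pam, Quinn, Sara, Uma, Walt, Zane

Base: emp_id=1 (Walt) at lev 0.
Iteration 1: rows with boss_id in {1} -> Pam (id 2, lev 1), Alice (id 3, lev 1).
Iteration 2: rows with boss_id in {2,3} -> Sara (id 4, lev 2), Quinn (id 5, lev 2), Zane (id 6, lev 2), Uma (id 9, lev 2).
Iteration 3: lev < 2 fails for all current rows; recursion stops.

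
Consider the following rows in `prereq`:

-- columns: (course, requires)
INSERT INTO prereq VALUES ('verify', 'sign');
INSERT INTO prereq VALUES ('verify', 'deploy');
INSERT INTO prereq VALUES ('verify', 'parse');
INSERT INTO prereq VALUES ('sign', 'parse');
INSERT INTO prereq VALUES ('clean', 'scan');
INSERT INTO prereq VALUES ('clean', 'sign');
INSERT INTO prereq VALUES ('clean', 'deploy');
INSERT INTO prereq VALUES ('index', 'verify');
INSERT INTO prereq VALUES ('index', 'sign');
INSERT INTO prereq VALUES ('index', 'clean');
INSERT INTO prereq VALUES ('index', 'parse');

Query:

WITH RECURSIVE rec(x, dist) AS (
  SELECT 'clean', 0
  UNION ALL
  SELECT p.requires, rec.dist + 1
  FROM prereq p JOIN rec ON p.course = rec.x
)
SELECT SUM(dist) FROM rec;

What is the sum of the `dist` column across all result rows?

5

Base: (clean, dist=0).
Iteration 1: edges from {clean} -> (deploy, dist=1), (scan, dist=1), (sign, dist=1).
Iteration 2: edges from {deploy,scan,sign} -> (parse, dist=2).
Iteration 3: no outgoing edges from {parse}; recursion stops.
SUM(dist) = 0 + 1 + 1 + 1 + 2 = 5.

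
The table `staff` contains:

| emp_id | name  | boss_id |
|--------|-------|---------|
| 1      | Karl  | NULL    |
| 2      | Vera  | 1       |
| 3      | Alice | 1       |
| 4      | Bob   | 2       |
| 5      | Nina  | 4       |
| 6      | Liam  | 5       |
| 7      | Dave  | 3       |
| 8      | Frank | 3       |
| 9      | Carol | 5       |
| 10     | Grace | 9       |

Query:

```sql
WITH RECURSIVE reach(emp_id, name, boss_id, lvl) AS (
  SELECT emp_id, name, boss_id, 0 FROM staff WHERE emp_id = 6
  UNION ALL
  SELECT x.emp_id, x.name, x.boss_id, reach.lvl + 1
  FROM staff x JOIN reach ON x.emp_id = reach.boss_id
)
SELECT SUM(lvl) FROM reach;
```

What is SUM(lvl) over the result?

Base: emp_id=6 (Liam), boss_id=5, lvl 0.
Iteration 1: join on emp_id=5 -> Nina (id 5, boss_id=4, lvl 1).
Iteration 2: join on emp_id=4 -> Bob (id 4, boss_id=2, lvl 2).
Iteration 3: join on emp_id=2 -> Vera (id 2, boss_id=1, lvl 3).
Iteration 4: join on emp_id=1 -> Karl (id 1, boss_id=NULL, lvl 4).
Iteration 5: boss_id is NULL; no match; recursion stops.
SUM(lvl) = 0 + 1 + 2 + 3 + 4 = 10.

10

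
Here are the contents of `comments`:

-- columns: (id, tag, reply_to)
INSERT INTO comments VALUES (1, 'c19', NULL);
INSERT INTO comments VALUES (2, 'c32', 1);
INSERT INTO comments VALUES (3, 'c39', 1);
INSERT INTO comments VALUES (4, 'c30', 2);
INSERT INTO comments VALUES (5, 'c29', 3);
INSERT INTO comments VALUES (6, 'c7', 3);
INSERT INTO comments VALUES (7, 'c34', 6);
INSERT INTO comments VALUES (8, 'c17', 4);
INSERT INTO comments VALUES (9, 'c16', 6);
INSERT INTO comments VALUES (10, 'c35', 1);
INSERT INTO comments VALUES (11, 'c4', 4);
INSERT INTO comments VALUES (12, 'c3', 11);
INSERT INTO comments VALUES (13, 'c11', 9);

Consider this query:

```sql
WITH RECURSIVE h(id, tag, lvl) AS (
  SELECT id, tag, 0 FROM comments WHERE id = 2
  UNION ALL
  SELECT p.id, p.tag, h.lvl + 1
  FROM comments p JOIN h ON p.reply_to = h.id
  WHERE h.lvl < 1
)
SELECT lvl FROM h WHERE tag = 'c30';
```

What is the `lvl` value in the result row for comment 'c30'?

Base: id=2 (c32) at lvl 0.
Iteration 1: rows with reply_to in {2} -> c30 (id 4, lvl 1).
Iteration 2: lvl < 1 fails for all current rows; recursion stops.

1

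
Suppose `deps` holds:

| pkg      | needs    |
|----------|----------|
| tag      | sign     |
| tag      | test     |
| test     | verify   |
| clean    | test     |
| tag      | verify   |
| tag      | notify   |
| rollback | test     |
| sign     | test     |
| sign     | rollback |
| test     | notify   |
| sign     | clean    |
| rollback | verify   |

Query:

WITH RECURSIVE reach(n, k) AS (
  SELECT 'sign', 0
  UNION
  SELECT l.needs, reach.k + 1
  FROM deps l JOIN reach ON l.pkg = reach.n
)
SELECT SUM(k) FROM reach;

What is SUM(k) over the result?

Base: (sign, k=0).
Iteration 1: edges from {sign} -> (clean, k=1), (rollback, k=1), (test, k=1).
Iteration 2: edges from {clean,rollback,test} -> (notify, k=2), (test, k=2), (verify, k=2). [UNION drops 2 duplicate row(s)]
Iteration 3: edges from {notify,test,verify} -> (notify, k=3), (verify, k=3).
Iteration 4: no outgoing edges from {notify,verify}; recursion stops.
SUM(k) = 0 + 1 + 1 + 1 + 2 + 2 + 2 + 3 + 3 = 15.

15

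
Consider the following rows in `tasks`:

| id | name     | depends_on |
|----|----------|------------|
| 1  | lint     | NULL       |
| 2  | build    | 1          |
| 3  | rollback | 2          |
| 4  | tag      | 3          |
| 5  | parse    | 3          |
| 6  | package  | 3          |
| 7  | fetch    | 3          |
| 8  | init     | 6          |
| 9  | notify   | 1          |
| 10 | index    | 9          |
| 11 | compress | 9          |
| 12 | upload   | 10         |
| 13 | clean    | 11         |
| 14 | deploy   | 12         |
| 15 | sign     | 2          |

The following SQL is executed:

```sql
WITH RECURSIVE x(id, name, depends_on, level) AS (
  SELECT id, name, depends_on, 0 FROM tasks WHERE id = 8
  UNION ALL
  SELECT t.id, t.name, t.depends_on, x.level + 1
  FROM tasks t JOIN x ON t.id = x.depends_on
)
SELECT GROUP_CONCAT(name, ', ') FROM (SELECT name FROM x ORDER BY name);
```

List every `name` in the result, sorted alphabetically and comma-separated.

Base: id=8 (init), depends_on=6, level 0.
Iteration 1: join on id=6 -> package (id 6, depends_on=3, level 1).
Iteration 2: join on id=3 -> rollback (id 3, depends_on=2, level 2).
Iteration 3: join on id=2 -> build (id 2, depends_on=1, level 3).
Iteration 4: join on id=1 -> lint (id 1, depends_on=NULL, level 4).
Iteration 5: depends_on is NULL; no match; recursion stops.

build, init, lint, package, rollback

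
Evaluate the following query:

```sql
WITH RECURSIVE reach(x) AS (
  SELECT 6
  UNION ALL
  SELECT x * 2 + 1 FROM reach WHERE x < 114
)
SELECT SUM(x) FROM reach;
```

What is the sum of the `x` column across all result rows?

435

Base: x=6.
Iteration 1: 6 < 114 holds -> x = 6 * 2 + 1 = 13.
Iteration 2: 13 < 114 holds -> x = 13 * 2 + 1 = 27.
Iteration 3: 27 < 114 holds -> x = 27 * 2 + 1 = 55.
Iteration 4: 55 < 114 holds -> x = 55 * 2 + 1 = 111.
Iteration 5: 111 < 114 holds -> x = 111 * 2 + 1 = 223.
Iteration 6: 223 < 114 fails; recursion stops.
SUM(x) = 6 + 13 + 27 + 55 + 111 + 223 = 435.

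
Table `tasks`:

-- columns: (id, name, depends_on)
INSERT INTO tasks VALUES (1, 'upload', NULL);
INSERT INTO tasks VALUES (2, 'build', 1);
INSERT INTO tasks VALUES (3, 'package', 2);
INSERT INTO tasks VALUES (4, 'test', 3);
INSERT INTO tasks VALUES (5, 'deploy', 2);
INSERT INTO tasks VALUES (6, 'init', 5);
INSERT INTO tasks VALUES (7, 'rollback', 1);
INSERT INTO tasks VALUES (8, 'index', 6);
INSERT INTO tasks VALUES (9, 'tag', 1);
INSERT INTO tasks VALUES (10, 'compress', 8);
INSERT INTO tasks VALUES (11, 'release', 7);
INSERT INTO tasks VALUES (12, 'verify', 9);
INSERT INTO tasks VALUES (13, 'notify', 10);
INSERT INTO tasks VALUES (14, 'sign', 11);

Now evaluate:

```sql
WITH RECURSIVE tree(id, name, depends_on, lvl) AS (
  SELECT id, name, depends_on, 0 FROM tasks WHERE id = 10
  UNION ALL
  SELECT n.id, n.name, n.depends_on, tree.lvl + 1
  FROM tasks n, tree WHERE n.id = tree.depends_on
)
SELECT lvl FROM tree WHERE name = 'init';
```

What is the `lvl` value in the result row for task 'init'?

2

Base: id=10 (compress), depends_on=8, lvl 0.
Iteration 1: join on id=8 -> index (id 8, depends_on=6, lvl 1).
Iteration 2: join on id=6 -> init (id 6, depends_on=5, lvl 2).
Iteration 3: join on id=5 -> deploy (id 5, depends_on=2, lvl 3).
Iteration 4: join on id=2 -> build (id 2, depends_on=1, lvl 4).
Iteration 5: join on id=1 -> upload (id 1, depends_on=NULL, lvl 5).
Iteration 6: depends_on is NULL; no match; recursion stops.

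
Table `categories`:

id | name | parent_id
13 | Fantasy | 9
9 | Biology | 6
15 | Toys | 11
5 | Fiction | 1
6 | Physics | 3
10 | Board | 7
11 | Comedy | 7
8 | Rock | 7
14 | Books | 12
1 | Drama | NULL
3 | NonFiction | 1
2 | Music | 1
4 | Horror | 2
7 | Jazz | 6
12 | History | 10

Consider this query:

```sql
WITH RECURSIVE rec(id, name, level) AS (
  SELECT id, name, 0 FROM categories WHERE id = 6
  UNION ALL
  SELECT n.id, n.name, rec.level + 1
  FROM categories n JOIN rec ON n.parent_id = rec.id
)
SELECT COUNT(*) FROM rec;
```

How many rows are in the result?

10

Base: id=6 (Physics) at level 0.
Iteration 1: rows with parent_id in {6} -> Jazz (id 7, level 1), Biology (id 9, level 1).
Iteration 2: rows with parent_id in {7,9} -> Rock (id 8, level 2), Board (id 10, level 2), Comedy (id 11, level 2), Fantasy (id 13, level 2).
Iteration 3: rows with parent_id in {8,10,11,13} -> History (id 12, level 3), Toys (id 15, level 3).
Iteration 4: rows with parent_id in {12,15} -> Books (id 14, level 4).
Iteration 5: no rows with parent_id in {14}; recursion stops.
Total rows emitted: 10.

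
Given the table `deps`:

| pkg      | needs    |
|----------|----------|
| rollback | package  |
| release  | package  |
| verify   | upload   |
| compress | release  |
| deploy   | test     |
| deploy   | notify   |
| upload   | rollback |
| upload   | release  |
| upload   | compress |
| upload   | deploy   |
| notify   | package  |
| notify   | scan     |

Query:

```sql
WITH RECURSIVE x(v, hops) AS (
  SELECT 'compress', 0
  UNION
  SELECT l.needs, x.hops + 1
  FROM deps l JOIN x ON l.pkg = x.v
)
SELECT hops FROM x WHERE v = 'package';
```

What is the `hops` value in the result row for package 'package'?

2

Base: (compress, hops=0).
Iteration 1: edges from {compress} -> (release, hops=1).
Iteration 2: edges from {release} -> (package, hops=2).
Iteration 3: no outgoing edges from {package}; recursion stops.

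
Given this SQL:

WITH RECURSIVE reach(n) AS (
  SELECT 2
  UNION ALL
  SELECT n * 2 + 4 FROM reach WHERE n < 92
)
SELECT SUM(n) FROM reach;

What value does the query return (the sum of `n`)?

166

Base: n=2.
Iteration 1: 2 < 92 holds -> n = 2 * 2 + 4 = 8.
Iteration 2: 8 < 92 holds -> n = 8 * 2 + 4 = 20.
Iteration 3: 20 < 92 holds -> n = 20 * 2 + 4 = 44.
Iteration 4: 44 < 92 holds -> n = 44 * 2 + 4 = 92.
Iteration 5: 92 < 92 fails; recursion stops.
SUM(n) = 2 + 8 + 20 + 44 + 92 = 166.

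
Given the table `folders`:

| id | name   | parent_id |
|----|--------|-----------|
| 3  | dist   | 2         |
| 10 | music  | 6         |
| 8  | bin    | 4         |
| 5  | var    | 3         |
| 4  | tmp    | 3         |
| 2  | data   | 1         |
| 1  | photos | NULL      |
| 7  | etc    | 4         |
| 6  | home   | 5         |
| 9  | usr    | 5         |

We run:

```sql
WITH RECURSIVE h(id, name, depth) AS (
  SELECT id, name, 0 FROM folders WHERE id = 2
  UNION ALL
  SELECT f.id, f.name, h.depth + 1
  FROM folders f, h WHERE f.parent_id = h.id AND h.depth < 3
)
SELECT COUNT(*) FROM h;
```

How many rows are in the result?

Base: id=2 (data) at depth 0.
Iteration 1: rows with parent_id in {2} -> dist (id 3, depth 1).
Iteration 2: rows with parent_id in {3} -> tmp (id 4, depth 2), var (id 5, depth 2).
Iteration 3: rows with parent_id in {4,5} -> home (id 6, depth 3), etc (id 7, depth 3), bin (id 8, depth 3), usr (id 9, depth 3).
Iteration 4: depth < 3 fails for all current rows; recursion stops.
Total rows emitted: 8.

8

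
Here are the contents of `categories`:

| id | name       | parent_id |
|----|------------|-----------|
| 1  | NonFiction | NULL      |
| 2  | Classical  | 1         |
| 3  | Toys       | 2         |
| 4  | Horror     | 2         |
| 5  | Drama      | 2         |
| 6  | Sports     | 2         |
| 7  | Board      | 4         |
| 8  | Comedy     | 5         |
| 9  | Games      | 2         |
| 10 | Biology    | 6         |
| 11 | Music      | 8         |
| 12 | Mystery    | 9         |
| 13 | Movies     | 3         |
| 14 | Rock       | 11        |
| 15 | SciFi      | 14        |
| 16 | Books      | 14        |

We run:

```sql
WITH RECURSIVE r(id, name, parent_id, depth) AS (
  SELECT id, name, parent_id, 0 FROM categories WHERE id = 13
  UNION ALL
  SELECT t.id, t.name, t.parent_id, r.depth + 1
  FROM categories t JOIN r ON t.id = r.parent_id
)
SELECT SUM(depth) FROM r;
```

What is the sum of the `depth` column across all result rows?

6

Base: id=13 (Movies), parent_id=3, depth 0.
Iteration 1: join on id=3 -> Toys (id 3, parent_id=2, depth 1).
Iteration 2: join on id=2 -> Classical (id 2, parent_id=1, depth 2).
Iteration 3: join on id=1 -> NonFiction (id 1, parent_id=NULL, depth 3).
Iteration 4: parent_id is NULL; no match; recursion stops.
SUM(depth) = 0 + 1 + 2 + 3 = 6.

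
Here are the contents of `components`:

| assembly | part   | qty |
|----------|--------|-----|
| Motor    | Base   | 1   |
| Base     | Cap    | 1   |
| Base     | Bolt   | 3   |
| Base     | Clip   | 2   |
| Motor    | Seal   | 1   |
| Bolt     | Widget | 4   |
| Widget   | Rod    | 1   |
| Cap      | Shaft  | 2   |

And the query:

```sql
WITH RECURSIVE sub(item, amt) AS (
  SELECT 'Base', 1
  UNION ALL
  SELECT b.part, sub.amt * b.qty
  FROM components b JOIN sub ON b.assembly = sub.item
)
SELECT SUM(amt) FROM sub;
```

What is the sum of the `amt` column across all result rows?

Base: (Base, amt=1).
Iteration 1: components of {Base} -> Bolt = 1*3 = 3, Cap = 1*1 = 1, Clip = 1*2 = 2.
Iteration 2: components of {Bolt,Cap,Clip} -> Shaft = 1*2 = 2, Widget = 3*4 = 12.
Iteration 3: components of {Shaft,Widget} -> Rod = 12*1 = 12.
Iteration 4: no further components; recursion stops.
SUM(amt) = 1 + 1 + 3 + 2 + 2 + 12 + 12 = 33.

33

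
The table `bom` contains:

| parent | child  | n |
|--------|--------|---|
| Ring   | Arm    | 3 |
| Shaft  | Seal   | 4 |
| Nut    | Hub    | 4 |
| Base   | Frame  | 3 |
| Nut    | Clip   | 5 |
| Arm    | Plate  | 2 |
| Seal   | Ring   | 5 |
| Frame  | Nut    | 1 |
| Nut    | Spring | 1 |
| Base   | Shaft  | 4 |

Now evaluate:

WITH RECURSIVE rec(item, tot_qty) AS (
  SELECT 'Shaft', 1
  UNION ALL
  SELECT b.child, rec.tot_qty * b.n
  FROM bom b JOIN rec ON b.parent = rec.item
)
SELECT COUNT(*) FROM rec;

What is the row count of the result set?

Base: (Shaft, tot_qty=1).
Iteration 1: components of {Shaft} -> Seal = 1*4 = 4.
Iteration 2: components of {Seal} -> Ring = 4*5 = 20.
Iteration 3: components of {Ring} -> Arm = 20*3 = 60.
Iteration 4: components of {Arm} -> Plate = 60*2 = 120.
Iteration 5: no further components; recursion stops.
Total rows emitted: 5.

5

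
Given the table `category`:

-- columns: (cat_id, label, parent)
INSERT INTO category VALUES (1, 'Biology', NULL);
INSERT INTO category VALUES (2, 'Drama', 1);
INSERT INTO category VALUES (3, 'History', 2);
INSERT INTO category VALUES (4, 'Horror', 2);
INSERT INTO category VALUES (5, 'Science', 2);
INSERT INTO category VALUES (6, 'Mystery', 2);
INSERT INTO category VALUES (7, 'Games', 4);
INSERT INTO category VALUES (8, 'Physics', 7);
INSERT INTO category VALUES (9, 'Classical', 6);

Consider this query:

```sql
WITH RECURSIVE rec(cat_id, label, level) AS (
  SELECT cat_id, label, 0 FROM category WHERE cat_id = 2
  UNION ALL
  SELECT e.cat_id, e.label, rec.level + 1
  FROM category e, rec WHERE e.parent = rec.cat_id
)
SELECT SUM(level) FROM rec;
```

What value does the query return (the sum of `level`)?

11

Base: cat_id=2 (Drama) at level 0.
Iteration 1: rows with parent in {2} -> History (id 3, level 1), Horror (id 4, level 1), Science (id 5, level 1), Mystery (id 6, level 1).
Iteration 2: rows with parent in {3,4,5,6} -> Games (id 7, level 2), Classical (id 9, level 2).
Iteration 3: rows with parent in {7,9} -> Physics (id 8, level 3).
Iteration 4: no rows with parent in {8}; recursion stops.
SUM(level) = 0 + 1 + 1 + 1 + 1 + 2 + 2 + 3 = 11.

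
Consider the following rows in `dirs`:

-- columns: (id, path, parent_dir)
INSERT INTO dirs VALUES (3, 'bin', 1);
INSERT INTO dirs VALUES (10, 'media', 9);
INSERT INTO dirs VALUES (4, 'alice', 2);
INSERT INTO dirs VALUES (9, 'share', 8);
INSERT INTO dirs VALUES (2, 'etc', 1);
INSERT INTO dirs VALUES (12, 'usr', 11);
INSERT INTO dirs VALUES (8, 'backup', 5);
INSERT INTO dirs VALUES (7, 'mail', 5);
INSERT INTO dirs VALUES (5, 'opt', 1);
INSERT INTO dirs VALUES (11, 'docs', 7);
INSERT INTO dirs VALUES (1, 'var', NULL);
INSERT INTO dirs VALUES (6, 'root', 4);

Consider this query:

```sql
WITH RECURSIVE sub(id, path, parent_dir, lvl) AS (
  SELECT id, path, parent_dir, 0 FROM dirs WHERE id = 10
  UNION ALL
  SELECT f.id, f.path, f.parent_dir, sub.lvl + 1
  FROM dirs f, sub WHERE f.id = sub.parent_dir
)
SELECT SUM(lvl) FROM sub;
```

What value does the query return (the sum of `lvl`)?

10

Base: id=10 (media), parent_dir=9, lvl 0.
Iteration 1: join on id=9 -> share (id 9, parent_dir=8, lvl 1).
Iteration 2: join on id=8 -> backup (id 8, parent_dir=5, lvl 2).
Iteration 3: join on id=5 -> opt (id 5, parent_dir=1, lvl 3).
Iteration 4: join on id=1 -> var (id 1, parent_dir=NULL, lvl 4).
Iteration 5: parent_dir is NULL; no match; recursion stops.
SUM(lvl) = 0 + 1 + 2 + 3 + 4 = 10.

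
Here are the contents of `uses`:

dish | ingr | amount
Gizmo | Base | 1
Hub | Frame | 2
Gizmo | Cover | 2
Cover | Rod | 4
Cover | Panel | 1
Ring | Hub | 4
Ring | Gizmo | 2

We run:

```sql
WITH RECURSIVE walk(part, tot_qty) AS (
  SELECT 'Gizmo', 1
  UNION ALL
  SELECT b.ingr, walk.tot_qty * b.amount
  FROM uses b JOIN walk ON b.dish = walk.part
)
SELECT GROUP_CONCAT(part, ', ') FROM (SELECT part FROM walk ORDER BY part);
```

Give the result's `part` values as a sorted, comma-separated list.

Base, Cover, Gizmo, Panel, Rod

Base: (Gizmo, tot_qty=1).
Iteration 1: components of {Gizmo} -> Base = 1*1 = 1, Cover = 1*2 = 2.
Iteration 2: components of {Base,Cover} -> Panel = 2*1 = 2, Rod = 2*4 = 8.
Iteration 3: no further components; recursion stops.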